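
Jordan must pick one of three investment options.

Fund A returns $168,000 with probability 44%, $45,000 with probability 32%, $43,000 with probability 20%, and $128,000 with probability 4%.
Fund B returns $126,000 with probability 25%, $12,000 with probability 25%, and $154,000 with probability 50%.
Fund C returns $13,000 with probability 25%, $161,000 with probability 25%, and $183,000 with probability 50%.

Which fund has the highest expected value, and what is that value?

Fund C ($135,000)

Fund A = 0.44 × 168000 + 0.32 × 45000 + 0.2 × 43000 + 0.04 × 128000 = 73920 + 14400 + 8600 + 5120 = 102040
Fund B = 0.25 × 126000 + 0.25 × 12000 + 0.5 × 154000 = 31500 + 3000 + 77000 = 111500
Fund C = 0.25 × 13000 + 0.25 × 161000 + 0.5 × 183000 = 3250 + 40250 + 91500 = 135000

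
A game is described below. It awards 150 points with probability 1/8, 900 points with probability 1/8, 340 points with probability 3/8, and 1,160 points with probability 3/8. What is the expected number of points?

EV = 1/8 × 150 + 1/8 × 900 + 3/8 × 340 + 3/8 × 1160 = 18.75 + 112.5 + 127.5 + 435 = 693.75

693.75 points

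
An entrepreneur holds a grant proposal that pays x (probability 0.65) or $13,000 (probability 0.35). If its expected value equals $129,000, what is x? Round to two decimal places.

x = $191,461.54

0.65·x + 0.35·13000 = 129000
0.65·x = 129000 − 4550 = 124450
x = 124450 / 0.65 = 191461.5385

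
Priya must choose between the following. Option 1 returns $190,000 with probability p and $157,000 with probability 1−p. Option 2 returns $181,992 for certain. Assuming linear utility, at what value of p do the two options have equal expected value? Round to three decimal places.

p = 0.757

p·190000 + (1−p)·157000 = 181992
33000p + 157000 = 181992
p = (181992 − 157000) / 33000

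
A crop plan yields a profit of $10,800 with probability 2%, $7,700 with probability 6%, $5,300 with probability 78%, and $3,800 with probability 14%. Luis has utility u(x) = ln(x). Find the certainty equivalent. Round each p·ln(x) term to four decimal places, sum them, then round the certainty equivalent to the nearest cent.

E[u] = 0.02·ln(10800) + 0.06·ln(7700) + 0.78·ln(5300) + 0.14·ln(3800) = 0.1857 + 0.5369 + 6.6889 + 1.1540 = 8.5655
CE = e^8.5655 ≈ 5247.46

$5,247.46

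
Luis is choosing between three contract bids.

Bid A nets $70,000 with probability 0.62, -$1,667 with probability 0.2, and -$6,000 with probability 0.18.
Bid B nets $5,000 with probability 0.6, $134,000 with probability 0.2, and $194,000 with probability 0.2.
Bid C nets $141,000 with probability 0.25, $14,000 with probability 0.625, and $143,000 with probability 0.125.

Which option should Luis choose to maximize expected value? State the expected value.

Bid B ($68,600)

Bid A = 0.62 × 70000 + 0.2 × (-1667) + 0.18 × (-6000) = 43400 − 333.4 − 1080 = 41986.6
Bid B = 0.6 × 5000 + 0.2 × 134000 + 0.2 × 194000 = 3000 + 26800 + 38800 = 68600
Bid C = 0.25 × 141000 + 0.625 × 14000 + 0.125 × 143000 = 35250 + 8750 + 17875 = 61875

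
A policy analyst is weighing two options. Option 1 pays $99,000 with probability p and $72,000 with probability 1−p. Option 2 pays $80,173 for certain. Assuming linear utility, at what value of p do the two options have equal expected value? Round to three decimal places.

p·99000 + (1−p)·72000 = 80173
27000p + 72000 = 80173
p = (80173 − 72000) / 27000

p = 0.303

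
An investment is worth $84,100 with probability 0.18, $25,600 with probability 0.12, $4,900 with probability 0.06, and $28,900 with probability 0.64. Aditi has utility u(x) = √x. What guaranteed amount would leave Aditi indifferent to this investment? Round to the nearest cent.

$34,003.36

E[u] = 0.18·√84100 + 0.12·√25600 + 0.06·√4900 + 0.64·√28900 = 0.18·290 + 0.12·160 + 0.06·70 + 0.64·170 = 184.4
CE = (184.4)² = 34003.36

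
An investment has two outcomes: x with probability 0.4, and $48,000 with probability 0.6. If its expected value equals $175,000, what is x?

0.4·x + 0.6·48000 = 175000
0.4·x = 175000 − 28800 = 146200
x = 146200 / 0.4 = 365500

x = $365,500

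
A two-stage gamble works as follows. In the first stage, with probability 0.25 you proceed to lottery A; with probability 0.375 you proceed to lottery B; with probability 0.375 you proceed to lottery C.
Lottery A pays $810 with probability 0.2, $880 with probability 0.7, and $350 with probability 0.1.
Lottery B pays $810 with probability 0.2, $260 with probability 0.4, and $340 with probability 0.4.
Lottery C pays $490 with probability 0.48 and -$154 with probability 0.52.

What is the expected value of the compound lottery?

$412.17

EV(A) = 0.2 × 810 + 0.7 × 880 + 0.1 × 350 = 162 + 616 + 35 = 813
EV(B) = 0.2 × 810 + 0.4 × 260 + 0.4 × 340 = 162 + 104 + 136 = 402
EV(C) = 0.48 × 490 + 0.52 × (-154) = 235.2 − 80.08 = 155.12
Overall = 0.25 × 813 + 0.375 × 402 + 0.375 × 155.12 = 203.25 + 150.75 + 58.17 = 412.17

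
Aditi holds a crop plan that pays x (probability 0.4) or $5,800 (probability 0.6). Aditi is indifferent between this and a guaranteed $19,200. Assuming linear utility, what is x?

0.4·x + 0.6·5800 = 19200
0.4·x = 19200 − 3480 = 15720
x = 15720 / 0.4 = 39300

x = $39,300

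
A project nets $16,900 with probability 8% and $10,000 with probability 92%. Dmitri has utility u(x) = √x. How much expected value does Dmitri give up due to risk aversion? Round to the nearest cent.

$66.24

E[u] = 0.08·√16900 + 0.92·√10000 = 0.08·130 + 0.92·100 = 102.4
CE = (102.4)² = 10485.76
Risk premium = EV − CE = 10552 − 10485.76 = 66.24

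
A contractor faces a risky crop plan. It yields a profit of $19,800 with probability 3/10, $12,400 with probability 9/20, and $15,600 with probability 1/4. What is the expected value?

$15,420

EV = 3/10 × 19800 + 9/20 × 12400 + 1/4 × 15600 = 5940 + 5580 + 3900 = 15420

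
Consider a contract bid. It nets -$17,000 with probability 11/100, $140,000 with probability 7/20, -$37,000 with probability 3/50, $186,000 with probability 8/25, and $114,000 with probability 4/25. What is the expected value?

EV = 11/100 × (-17000) + 7/20 × 140000 + 3/50 × (-37000) + 8/25 × 186000 + 4/25 × 114000 = -1870 + 49000 − 2220 + 59520 + 18240 = 122670

$122,670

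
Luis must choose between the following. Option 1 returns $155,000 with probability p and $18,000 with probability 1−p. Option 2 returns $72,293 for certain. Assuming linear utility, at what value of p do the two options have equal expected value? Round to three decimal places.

p·155000 + (1−p)·18000 = 72293
137000p + 18000 = 72293
p = (72293 − 18000) / 137000

p = 0.396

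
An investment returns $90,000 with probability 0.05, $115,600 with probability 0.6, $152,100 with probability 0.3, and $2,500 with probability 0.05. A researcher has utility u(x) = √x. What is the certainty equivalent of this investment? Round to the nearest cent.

E[u] = 0.05·√90000 + 0.6·√115600 + 0.3·√152100 + 0.05·√2500 = 0.05·300 + 0.6·340 + 0.3·390 + 0.05·50 = 338.5
CE = (338.5)² = 114582.25

$114,582.25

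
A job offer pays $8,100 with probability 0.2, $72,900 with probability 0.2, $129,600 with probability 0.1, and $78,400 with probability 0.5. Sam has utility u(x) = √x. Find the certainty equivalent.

$61,504

E[u] = 0.2·√8100 + 0.2·√72900 + 0.1·√129600 + 0.5·√78400 = 0.2·90 + 0.2·270 + 0.1·360 + 0.5·280 = 248
CE = (248)² = 61504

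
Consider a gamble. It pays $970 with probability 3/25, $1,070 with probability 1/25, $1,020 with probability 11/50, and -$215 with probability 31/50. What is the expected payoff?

EV = 3/25 × 970 + 1/25 × 1070 + 11/50 × 1020 + 31/50 × (-215) = 116.4 + 42.8 + 224.4 − 133.3 = 250.3

$250.30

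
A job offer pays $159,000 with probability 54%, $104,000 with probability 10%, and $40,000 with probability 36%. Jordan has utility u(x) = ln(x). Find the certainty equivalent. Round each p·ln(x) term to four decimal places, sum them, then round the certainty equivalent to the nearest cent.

$92,725.61

E[u] = 0.54·ln(159000) + 0.1·ln(104000) + 0.36·ln(40000) = 6.4674 + 1.1552 + 3.8148 = 11.4374
CE = e^11.4374 ≈ 92725.61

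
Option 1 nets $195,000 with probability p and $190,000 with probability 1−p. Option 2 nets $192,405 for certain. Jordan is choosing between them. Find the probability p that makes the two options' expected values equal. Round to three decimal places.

p = 0.481

p·195000 + (1−p)·190000 = 192405
5000p + 190000 = 192405
p = (192405 − 190000) / 5000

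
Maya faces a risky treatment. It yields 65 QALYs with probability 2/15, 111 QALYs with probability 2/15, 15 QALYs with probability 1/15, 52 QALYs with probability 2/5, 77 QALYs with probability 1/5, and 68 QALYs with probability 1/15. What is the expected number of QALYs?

65.2 QALYs

EV = 2/15 × 65 + 2/15 × 111 + 1/15 × 15 + 2/5 × 52 + 1/5 × 77 + 1/15 × 68 = 8.6667 + 14.8 + 1 + 20.8 + 15.4 + 4.5333 = 65.2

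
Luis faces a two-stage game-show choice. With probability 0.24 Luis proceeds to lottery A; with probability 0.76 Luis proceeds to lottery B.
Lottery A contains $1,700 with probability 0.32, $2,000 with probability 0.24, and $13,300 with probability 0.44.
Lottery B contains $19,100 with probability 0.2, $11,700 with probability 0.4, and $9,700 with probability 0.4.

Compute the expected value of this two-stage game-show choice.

$11,059.04

EV(A) = 0.32 × 1700 + 0.24 × 2000 + 0.44 × 13300 = 544 + 480 + 5852 = 6876
EV(B) = 0.2 × 19100 + 0.4 × 11700 + 0.4 × 9700 = 3820 + 4680 + 3880 = 12380
Overall = 0.24 × 6876 + 0.76 × 12380 = 1650.24 + 9408.8 = 11059.04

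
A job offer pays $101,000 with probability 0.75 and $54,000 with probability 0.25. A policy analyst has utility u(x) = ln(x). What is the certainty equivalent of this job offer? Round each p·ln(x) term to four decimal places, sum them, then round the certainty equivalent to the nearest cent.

E[u] = 0.75·ln(101000) + 0.25·ln(54000) = 8.6422 + 2.7242 = 11.3664
CE = e^11.3664 ≈ 86370.37

$86,370.37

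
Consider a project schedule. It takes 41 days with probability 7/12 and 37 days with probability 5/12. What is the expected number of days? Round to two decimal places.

EV = 7/12 × 41 + 5/12 × 37 = 23.9167 + 15.4167 = 39.3333

39.33 days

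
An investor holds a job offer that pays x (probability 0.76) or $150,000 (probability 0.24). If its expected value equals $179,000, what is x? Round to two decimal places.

x = $188,157.89

0.76·x + 0.24·150000 = 179000
0.76·x = 179000 − 36000 = 143000
x = 143000 / 0.76 = 188157.8947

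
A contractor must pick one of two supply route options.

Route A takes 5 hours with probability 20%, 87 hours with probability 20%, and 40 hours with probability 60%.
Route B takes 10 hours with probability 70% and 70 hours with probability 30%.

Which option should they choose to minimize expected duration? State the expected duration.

Route B (28 hours)

Route A = 0.2 × 5 + 0.2 × 87 + 0.6 × 40 = 1 + 17.4 + 24 = 42.4
Route B = 0.7 × 10 + 0.3 × 70 = 7 + 21 = 28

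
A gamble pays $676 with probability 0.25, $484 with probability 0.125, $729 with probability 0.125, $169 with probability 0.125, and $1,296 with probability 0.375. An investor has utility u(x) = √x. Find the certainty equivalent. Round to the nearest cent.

$770.06

E[u] = 0.25·√676 + 0.125·√484 + 0.125·√729 + 0.125·√169 + 0.375·√1296 = 0.25·26 + 0.125·22 + 0.125·27 + 0.125·13 + 0.375·36 = 27.75
CE = (27.75)² = 770.0625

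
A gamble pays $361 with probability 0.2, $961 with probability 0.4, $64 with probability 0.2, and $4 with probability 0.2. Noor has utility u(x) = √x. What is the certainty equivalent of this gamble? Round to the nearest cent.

E[u] = 0.2·√361 + 0.4·√961 + 0.2·√64 + 0.2·√4 = 0.2·19 + 0.4·31 + 0.2·8 + 0.2·2 = 18.2
CE = (18.2)² = 331.24

$331.24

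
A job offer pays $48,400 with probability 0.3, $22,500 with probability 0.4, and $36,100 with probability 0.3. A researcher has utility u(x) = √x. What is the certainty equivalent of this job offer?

E[u] = 0.3·√48400 + 0.4·√22500 + 0.3·√36100 = 0.3·220 + 0.4·150 + 0.3·190 = 183
CE = (183)² = 33489

$33,489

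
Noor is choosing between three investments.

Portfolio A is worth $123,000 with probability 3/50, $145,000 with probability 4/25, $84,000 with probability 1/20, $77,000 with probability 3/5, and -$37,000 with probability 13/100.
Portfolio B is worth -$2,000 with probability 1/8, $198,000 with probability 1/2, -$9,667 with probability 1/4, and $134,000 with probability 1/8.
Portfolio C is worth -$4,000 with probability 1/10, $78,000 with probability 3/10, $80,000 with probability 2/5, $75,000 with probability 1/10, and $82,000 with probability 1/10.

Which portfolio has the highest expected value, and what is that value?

Portfolio B ($113,083.25)

Portfolio A = 3/50 × 123000 + 4/25 × 145000 + 1/20 × 84000 + 3/5 × 77000 + 13/100 × (-37000) = 7380 + 23200 + 4200 + 46200 − 4810 = 76170
Portfolio B = 1/8 × (-2000) + 1/2 × 198000 + 1/4 × (-9667) + 1/8 × 134000 = -250 + 99000 − 2416.75 + 16750 = 113083.25
Portfolio C = 1/10 × (-4000) + 3/10 × 78000 + 2/5 × 80000 + 1/10 × 75000 + 1/10 × 82000 = -400 + 23400 + 32000 + 7500 + 8200 = 70700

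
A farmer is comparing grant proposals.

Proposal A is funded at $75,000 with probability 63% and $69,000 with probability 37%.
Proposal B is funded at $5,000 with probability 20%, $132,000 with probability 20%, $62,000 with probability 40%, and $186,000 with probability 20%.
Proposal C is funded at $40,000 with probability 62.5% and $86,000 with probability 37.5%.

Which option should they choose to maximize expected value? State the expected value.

Proposal B ($89,400)

Proposal A = 0.63 × 75000 + 0.37 × 69000 = 47250 + 25530 = 72780
Proposal B = 0.2 × 5000 + 0.2 × 132000 + 0.4 × 62000 + 0.2 × 186000 = 1000 + 26400 + 24800 + 37200 = 89400
Proposal C = 0.625 × 40000 + 0.375 × 86000 = 25000 + 32250 = 57250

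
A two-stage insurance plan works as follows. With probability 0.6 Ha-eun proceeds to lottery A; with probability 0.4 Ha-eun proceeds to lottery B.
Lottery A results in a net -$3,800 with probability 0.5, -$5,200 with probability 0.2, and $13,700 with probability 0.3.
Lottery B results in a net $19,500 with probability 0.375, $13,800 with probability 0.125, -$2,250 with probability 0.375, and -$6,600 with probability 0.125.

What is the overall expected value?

$3,649.50

EV(A) = 0.5 × (-3800) + 0.2 × (-5200) + 0.3 × 13700 = -1900 − 1040 + 4110 = 1170
EV(B) = 0.375 × 19500 + 0.125 × 13800 + 0.375 × (-2250) + 0.125 × (-6600) = 7312.5 + 1725 − 843.75 − 825 = 7368.75
Overall = 0.6 × 1170 + 0.4 × 7368.75 = 702 + 2947.5 = 3649.5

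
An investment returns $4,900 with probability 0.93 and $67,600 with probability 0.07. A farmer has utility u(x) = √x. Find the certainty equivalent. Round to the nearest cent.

E[u] = 0.93·√4900 + 0.07·√67600 = 0.93·70 + 0.07·260 = 83.3
CE = (83.3)² = 6938.89

$6,938.89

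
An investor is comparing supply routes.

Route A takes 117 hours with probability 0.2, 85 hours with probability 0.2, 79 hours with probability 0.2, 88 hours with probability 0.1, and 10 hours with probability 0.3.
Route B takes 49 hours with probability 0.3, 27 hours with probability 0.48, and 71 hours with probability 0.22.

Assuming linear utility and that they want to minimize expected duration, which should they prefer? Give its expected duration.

Route A = 0.2 × 117 + 0.2 × 85 + 0.2 × 79 + 0.1 × 88 + 0.3 × 10 = 23.4 + 17 + 15.8 + 8.8 + 3 = 68
Route B = 0.3 × 49 + 0.48 × 27 + 0.22 × 71 = 14.7 + 12.96 + 15.62 = 43.28

Route B (43.28 hours)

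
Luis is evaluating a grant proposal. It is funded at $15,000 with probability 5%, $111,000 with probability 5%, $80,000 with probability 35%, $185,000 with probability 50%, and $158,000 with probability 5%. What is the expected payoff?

$134,700

EV = 0.05 × 15000 + 0.05 × 111000 + 0.35 × 80000 + 0.5 × 185000 + 0.05 × 158000 = 750 + 5550 + 28000 + 92500 + 7900 = 134700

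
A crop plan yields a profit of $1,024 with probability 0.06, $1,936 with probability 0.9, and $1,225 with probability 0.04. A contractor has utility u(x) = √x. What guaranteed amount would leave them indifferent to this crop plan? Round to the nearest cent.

$1,842.13

E[u] = 0.06·√1024 + 0.9·√1936 + 0.04·√1225 = 0.06·32 + 0.9·44 + 0.04·35 = 42.92
CE = (42.92)² = 1842.1264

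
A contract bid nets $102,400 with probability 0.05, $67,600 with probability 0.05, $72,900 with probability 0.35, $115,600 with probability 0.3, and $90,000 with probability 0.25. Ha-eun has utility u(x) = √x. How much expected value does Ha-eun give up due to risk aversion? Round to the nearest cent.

E[u] = 0.05·√102400 + 0.05·√67600 + 0.35·√72900 + 0.3·√115600 + 0.25·√90000 = 0.05·320 + 0.05·260 + 0.35·270 + 0.3·340 + 0.25·300 = 300.5
CE = (300.5)² = 90300.25
Risk premium = EV − CE = 91195 − 90300.25 = 894.75

$894.75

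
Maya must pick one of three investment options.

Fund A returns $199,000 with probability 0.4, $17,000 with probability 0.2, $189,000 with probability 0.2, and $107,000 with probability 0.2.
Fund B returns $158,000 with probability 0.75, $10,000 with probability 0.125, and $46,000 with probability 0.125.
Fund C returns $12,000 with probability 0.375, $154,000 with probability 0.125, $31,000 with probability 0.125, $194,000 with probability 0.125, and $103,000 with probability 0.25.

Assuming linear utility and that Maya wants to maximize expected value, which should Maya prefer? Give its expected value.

Fund A = 0.4 × 199000 + 0.2 × 17000 + 0.2 × 189000 + 0.2 × 107000 = 79600 + 3400 + 37800 + 21400 = 142200
Fund B = 0.75 × 158000 + 0.125 × 10000 + 0.125 × 46000 = 118500 + 1250 + 5750 = 125500
Fund C = 0.375 × 12000 + 0.125 × 154000 + 0.125 × 31000 + 0.125 × 194000 + 0.25 × 103000 = 4500 + 19250 + 3875 + 24250 + 25750 = 77625

Fund A ($142,200)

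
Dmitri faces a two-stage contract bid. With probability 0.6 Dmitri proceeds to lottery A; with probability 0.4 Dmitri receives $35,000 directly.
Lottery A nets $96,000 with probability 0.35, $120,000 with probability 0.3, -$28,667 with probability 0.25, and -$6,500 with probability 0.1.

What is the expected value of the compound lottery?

EV(A) = 0.35 × 96000 + 0.3 × 120000 + 0.25 × (-28667) + 0.1 × (-6500) = 33600 + 36000 − 7166.75 − 650 = 61783.25
Branch B: 35000 (certain)
Overall = 0.6 × 61783.25 + 0.4 × 35000 = 37069.95 + 14000 = 51069.95

$51,069.95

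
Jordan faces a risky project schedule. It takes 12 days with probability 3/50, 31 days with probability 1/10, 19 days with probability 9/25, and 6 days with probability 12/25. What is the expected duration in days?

13.54 days

EV = 3/50 × 12 + 1/10 × 31 + 9/25 × 19 + 12/25 × 6 = 0.72 + 3.1 + 6.84 + 2.88 = 13.54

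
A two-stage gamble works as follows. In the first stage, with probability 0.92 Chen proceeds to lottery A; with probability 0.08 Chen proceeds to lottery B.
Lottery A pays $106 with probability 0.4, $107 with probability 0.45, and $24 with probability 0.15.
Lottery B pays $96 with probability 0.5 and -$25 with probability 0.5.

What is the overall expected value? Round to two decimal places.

$89.46

EV(A) = 0.4 × 106 + 0.45 × 107 + 0.15 × 24 = 42.4 + 48.15 + 3.6 = 94.15
EV(B) = 0.5 × 96 + 0.5 × (-25) = 48 − 12.5 = 35.5
Overall = 0.92 × 94.15 + 0.08 × 35.5 = 86.618 + 2.84 = 89.458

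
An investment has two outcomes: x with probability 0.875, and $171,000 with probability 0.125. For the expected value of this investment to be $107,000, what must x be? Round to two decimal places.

0.875·x + 0.125·171000 = 107000
0.875·x = 107000 − 21375 = 85625
x = 85625 / 0.875 = 97857.1429

x = $97,857.14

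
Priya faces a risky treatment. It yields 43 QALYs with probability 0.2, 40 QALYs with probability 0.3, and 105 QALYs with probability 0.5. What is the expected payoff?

73.1 QALYs

EV = 0.2 × 43 + 0.3 × 40 + 0.5 × 105 = 8.6 + 12 + 52.5 = 73.1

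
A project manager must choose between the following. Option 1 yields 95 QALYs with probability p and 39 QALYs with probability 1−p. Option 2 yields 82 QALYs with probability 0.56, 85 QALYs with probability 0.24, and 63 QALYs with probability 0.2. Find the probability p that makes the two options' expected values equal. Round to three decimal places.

p = 0.713

EV(Option 2) = 0.56 × 82 + 0.24 × 85 + 0.2 × 63 = 45.92 + 20.4 + 12.6 = 78.92
p·95 + (1−p)·39 = 78.92
56p + 39 = 78.92
p = (78.92 − 39) / 56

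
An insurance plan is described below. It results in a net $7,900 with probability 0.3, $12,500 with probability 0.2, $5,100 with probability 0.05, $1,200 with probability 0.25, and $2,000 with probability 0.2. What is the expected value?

$5,825

EV = 0.3 × 7900 + 0.2 × 12500 + 0.05 × 5100 + 0.25 × 1200 + 0.2 × 2000 = 2370 + 2500 + 255 + 300 + 400 = 5825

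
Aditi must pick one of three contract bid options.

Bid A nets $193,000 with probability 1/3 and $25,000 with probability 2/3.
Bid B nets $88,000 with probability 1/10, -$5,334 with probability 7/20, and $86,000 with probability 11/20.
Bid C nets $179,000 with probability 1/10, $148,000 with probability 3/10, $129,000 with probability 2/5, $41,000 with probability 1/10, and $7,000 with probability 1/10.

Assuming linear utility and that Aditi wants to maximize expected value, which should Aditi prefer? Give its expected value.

Bid A = 1/3 × 193000 + 2/3 × 25000 = 64333.3333 + 16666.6667 = 81000
Bid B = 1/10 × 88000 + 7/20 × (-5334) + 11/20 × 86000 = 8800 − 1866.9 + 47300 = 54233.1
Bid C = 1/10 × 179000 + 3/10 × 148000 + 2/5 × 129000 + 1/10 × 41000 + 1/10 × 7000 = 17900 + 44400 + 51600 + 4100 + 700 = 118700

Bid C ($118,700)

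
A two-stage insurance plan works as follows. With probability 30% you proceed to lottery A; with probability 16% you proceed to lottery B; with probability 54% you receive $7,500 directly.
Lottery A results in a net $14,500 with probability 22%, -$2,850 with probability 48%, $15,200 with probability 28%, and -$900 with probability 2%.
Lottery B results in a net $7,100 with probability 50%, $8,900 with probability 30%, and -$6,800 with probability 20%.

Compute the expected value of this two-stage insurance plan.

$6,645.60

EV(A) = 0.22 × 14500 + 0.48 × (-2850) + 0.28 × 15200 + 0.02 × (-900) = 3190 − 1368 + 4256 − 18 = 6060
EV(B) = 0.5 × 7100 + 0.3 × 8900 + 0.2 × (-6800) = 3550 + 2670 − 1360 = 4860
Branch C: 7500 (certain)
Overall = 0.3 × 6060 + 0.16 × 4860 + 0.54 × 7500 = 1818 + 777.6 + 4050 = 6645.6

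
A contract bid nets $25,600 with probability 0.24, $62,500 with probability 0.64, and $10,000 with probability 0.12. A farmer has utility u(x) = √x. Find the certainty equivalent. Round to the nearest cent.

E[u] = 0.24·√25600 + 0.64·√62500 + 0.12·√10000 = 0.24·160 + 0.64·250 + 0.12·100 = 210.4
CE = (210.4)² = 44268.16

$44,268.16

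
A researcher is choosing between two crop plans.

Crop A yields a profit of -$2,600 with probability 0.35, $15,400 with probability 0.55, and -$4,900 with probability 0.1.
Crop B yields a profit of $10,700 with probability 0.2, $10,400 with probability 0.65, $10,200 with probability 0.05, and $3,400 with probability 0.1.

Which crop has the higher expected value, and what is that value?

Crop A = 0.35 × (-2600) + 0.55 × 15400 + 0.1 × (-4900) = -910 + 8470 − 490 = 7070
Crop B = 0.2 × 10700 + 0.65 × 10400 + 0.05 × 10200 + 0.1 × 3400 = 2140 + 6760 + 510 + 340 = 9750

Crop B ($9,750)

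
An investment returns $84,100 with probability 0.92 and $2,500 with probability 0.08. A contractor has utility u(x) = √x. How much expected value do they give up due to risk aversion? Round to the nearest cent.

$4,239.36

E[u] = 0.92·√84100 + 0.08·√2500 = 0.92·290 + 0.08·50 = 270.8
CE = (270.8)² = 73332.64
Risk premium = EV − CE = 77572 − 73332.64 = 4239.36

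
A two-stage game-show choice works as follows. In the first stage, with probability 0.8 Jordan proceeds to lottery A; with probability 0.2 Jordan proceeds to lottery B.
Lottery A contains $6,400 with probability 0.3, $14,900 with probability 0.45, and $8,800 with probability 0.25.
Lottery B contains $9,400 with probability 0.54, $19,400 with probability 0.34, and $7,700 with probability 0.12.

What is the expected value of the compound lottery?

$11,179.20

EV(A) = 0.3 × 6400 + 0.45 × 14900 + 0.25 × 8800 = 1920 + 6705 + 2200 = 10825
EV(B) = 0.54 × 9400 + 0.34 × 19400 + 0.12 × 7700 = 5076 + 6596 + 924 = 12596
Overall = 0.8 × 10825 + 0.2 × 12596 = 8660 + 2519.2 = 11179.2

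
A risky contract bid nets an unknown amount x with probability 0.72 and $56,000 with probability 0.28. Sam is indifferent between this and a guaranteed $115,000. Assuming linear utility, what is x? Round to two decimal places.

x = $137,944.44

0.72·x + 0.28·56000 = 115000
0.72·x = 115000 − 15680 = 99320
x = 99320 / 0.72 = 137944.4444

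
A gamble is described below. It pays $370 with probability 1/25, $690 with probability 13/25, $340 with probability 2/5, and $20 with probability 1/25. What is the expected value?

EV = 1/25 × 370 + 13/25 × 690 + 2/5 × 340 + 1/25 × 20 = 14.8 + 358.8 + 136 + 0.8 = 510.4

$510.40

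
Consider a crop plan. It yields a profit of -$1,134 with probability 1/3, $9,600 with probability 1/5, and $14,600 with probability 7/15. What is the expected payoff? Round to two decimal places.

EV = 1/3 × (-1134) + 1/5 × 9600 + 7/15 × 14600 = -378 + 1920 + 6813.3333 = 8355.3333

$8,355.33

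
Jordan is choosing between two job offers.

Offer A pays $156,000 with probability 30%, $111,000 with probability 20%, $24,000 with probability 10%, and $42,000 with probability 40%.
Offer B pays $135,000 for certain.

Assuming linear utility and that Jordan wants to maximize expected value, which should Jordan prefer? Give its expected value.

Offer A = 0.3 × 156000 + 0.2 × 111000 + 0.1 × 24000 + 0.4 × 42000 = 46800 + 22200 + 2400 + 16800 = 88200
Offer B: 135000 (certain)

Offer B ($135,000)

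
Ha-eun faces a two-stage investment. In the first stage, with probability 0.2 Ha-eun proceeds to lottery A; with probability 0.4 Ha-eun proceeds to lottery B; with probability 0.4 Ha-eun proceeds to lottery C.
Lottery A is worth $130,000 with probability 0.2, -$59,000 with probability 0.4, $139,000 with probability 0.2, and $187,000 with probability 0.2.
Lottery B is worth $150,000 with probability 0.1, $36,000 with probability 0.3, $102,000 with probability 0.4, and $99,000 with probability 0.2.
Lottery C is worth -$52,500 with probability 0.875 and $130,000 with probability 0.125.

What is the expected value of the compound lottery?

EV(A) = 0.2 × 130000 + 0.4 × (-59000) + 0.2 × 139000 + 0.2 × 187000 = 26000 − 23600 + 27800 + 37400 = 67600
EV(B) = 0.1 × 150000 + 0.3 × 36000 + 0.4 × 102000 + 0.2 × 99000 = 15000 + 10800 + 40800 + 19800 = 86400
EV(C) = 0.875 × (-52500) + 0.125 × 130000 = -45937.5 + 16250 = -29687.5
Overall = 0.2 × 67600 + 0.4 × 86400 + 0.4 × (-29687.5) = 13520 + 34560 − 11875 = 36205

$36,205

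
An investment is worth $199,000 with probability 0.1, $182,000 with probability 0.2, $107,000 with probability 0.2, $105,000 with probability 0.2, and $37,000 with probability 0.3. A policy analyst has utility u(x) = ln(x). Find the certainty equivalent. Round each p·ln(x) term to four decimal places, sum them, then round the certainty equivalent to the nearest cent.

E[u] = 0.1·ln(199000) + 0.2·ln(182000) + 0.2·ln(107000) + 0.2·ln(105000) + 0.3·ln(37000) = 1.2201 + 2.4224 + 2.3161 + 2.3123 + 3.1556 = 11.4265
CE = e^11.4265 ≈ 91720.39

$91,720.39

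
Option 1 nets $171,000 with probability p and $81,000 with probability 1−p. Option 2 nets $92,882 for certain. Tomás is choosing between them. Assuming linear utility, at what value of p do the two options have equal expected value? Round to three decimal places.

p = 0.132

p·171000 + (1−p)·81000 = 92882
90000p + 81000 = 92882
p = (92882 − 81000) / 90000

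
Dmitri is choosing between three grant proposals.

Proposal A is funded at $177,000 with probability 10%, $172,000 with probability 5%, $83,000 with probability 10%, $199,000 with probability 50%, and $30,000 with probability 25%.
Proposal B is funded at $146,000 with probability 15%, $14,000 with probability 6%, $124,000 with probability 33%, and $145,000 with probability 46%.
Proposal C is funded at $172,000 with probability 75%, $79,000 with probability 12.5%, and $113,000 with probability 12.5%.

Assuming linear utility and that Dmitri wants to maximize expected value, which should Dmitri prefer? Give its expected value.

Proposal C ($153,000)

Proposal A = 0.1 × 177000 + 0.05 × 172000 + 0.1 × 83000 + 0.5 × 199000 + 0.25 × 30000 = 17700 + 8600 + 8300 + 99500 + 7500 = 141600
Proposal B = 0.15 × 146000 + 0.06 × 14000 + 0.33 × 124000 + 0.46 × 145000 = 21900 + 840 + 40920 + 66700 = 130360
Proposal C = 0.75 × 172000 + 0.125 × 79000 + 0.125 × 113000 = 129000 + 9875 + 14125 = 153000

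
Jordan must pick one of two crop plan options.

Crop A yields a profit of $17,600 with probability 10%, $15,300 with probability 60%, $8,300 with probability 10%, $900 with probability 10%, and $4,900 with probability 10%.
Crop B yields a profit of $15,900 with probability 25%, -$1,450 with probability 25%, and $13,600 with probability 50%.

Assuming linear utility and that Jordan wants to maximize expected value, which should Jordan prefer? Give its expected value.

Crop A ($12,350)

Crop A = 0.1 × 17600 + 0.6 × 15300 + 0.1 × 8300 + 0.1 × 900 + 0.1 × 4900 = 1760 + 9180 + 830 + 90 + 490 = 12350
Crop B = 0.25 × 15900 + 0.25 × (-1450) + 0.5 × 13600 = 3975 − 362.5 + 6800 = 10412.5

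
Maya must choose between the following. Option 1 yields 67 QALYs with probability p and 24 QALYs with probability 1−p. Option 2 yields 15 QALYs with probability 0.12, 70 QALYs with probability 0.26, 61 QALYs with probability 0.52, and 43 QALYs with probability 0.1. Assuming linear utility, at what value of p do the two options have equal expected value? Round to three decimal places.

EV(Option 2) = 0.12 × 15 + 0.26 × 70 + 0.52 × 61 + 0.1 × 43 = 1.8 + 18.2 + 31.72 + 4.3 = 56.02
p·67 + (1−p)·24 = 56.02
43p + 24 = 56.02
p = (56.02 − 24) / 43

p = 0.745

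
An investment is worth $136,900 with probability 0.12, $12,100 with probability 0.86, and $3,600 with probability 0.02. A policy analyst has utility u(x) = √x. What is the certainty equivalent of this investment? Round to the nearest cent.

$19,656.04

E[u] = 0.12·√136900 + 0.86·√12100 + 0.02·√3600 = 0.12·370 + 0.86·110 + 0.02·60 = 140.2
CE = (140.2)² = 19656.04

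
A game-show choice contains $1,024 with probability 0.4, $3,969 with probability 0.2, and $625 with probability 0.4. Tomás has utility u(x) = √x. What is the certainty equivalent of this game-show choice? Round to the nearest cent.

$1,253.16

E[u] = 0.4·√1024 + 0.2·√3969 + 0.4·√625 = 0.4·32 + 0.2·63 + 0.4·25 = 35.4
CE = (35.4)² = 1253.16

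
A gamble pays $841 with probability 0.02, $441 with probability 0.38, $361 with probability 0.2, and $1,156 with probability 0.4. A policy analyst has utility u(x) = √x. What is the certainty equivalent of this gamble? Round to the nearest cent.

$673.92

E[u] = 0.02·√841 + 0.38·√441 + 0.2·√361 + 0.4·√1156 = 0.02·29 + 0.38·21 + 0.2·19 + 0.4·34 = 25.96
CE = (25.96)² = 673.9216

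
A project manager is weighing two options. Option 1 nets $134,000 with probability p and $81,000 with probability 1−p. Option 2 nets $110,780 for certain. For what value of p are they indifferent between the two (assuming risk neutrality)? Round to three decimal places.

p = 0.562

p·134000 + (1−p)·81000 = 110780
53000p + 81000 = 110780
p = (110780 − 81000) / 53000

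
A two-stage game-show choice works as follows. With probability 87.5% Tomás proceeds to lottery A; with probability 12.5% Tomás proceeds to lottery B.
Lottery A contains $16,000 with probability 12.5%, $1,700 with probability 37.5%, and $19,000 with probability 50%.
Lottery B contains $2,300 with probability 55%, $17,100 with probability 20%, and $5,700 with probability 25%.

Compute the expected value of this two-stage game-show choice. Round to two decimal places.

$11,384.06

EV(A) = 0.125 × 16000 + 0.375 × 1700 + 0.5 × 19000 = 2000 + 637.5 + 9500 = 12137.5
EV(B) = 0.55 × 2300 + 0.2 × 17100 + 0.25 × 5700 = 1265 + 3420 + 1425 = 6110
Overall = 0.875 × 12137.5 + 0.125 × 6110 = 10620.3125 + 763.75 = 11384.0625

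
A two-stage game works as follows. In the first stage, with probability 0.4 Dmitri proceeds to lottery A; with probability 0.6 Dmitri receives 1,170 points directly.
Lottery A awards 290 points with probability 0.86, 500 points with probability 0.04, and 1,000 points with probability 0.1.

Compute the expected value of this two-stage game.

849.76 points

EV(A) = 0.86 × 290 + 0.04 × 500 + 0.1 × 1000 = 249.4 + 20 + 100 = 369.4
Branch B: 1170 (certain)
Overall = 0.4 × 369.4 + 0.6 × 1170 = 147.76 + 702 = 849.76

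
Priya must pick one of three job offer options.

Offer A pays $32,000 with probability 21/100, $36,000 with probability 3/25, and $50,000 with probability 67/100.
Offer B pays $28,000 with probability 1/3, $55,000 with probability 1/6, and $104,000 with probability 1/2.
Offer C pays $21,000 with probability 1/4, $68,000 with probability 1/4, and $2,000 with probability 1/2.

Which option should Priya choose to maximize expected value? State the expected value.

Offer B ($70,500)

Offer A = 21/100 × 32000 + 3/25 × 36000 + 67/100 × 50000 = 6720 + 4320 + 33500 = 44540
Offer B = 1/3 × 28000 + 1/6 × 55000 + 1/2 × 104000 = 9333.3333 + 9166.6667 + 52000 = 70500
Offer C = 1/4 × 21000 + 1/4 × 68000 + 1/2 × 2000 = 5250 + 17000 + 1000 = 23250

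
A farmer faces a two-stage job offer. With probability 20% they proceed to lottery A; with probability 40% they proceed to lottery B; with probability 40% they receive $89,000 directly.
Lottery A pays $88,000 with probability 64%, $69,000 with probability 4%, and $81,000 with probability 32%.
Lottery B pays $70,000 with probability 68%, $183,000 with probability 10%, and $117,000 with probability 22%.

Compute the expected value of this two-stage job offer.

EV(A) = 0.64 × 88000 + 0.04 × 69000 + 0.32 × 81000 = 56320 + 2760 + 25920 = 85000
EV(B) = 0.68 × 70000 + 0.1 × 183000 + 0.22 × 117000 = 47600 + 18300 + 25740 = 91640
Branch C: 89000 (certain)
Overall = 0.2 × 85000 + 0.4 × 91640 + 0.4 × 89000 = 17000 + 36656 + 35600 = 89256

$89,256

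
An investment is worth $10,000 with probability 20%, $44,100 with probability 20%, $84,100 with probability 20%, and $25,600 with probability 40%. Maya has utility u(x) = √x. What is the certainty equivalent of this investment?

$33,856

E[u] = 0.2·√10000 + 0.2·√44100 + 0.2·√84100 + 0.4·√25600 = 0.2·100 + 0.2·210 + 0.2·290 + 0.4·160 = 184
CE = (184)² = 33856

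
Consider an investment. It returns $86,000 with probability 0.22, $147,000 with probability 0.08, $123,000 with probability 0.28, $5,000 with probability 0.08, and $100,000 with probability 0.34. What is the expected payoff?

$99,520

EV = 0.22 × 86000 + 0.08 × 147000 + 0.28 × 123000 + 0.08 × 5000 + 0.34 × 100000 = 18920 + 11760 + 34440 + 400 + 34000 = 99520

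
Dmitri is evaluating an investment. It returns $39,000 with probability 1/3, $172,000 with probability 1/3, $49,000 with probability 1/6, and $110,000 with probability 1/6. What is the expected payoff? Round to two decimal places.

$96,833.33

EV = 1/3 × 39000 + 1/3 × 172000 + 1/6 × 49000 + 1/6 × 110000 = 13000 + 57333.3333 + 8166.6667 + 18333.3333 = 96833.3333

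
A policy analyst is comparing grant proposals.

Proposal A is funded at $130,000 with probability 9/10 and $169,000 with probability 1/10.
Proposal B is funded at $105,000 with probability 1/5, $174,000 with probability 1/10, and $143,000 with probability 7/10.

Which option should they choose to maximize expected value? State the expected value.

Proposal B ($138,500)

Proposal A = 9/10 × 130000 + 1/10 × 169000 = 117000 + 16900 = 133900
Proposal B = 1/5 × 105000 + 1/10 × 174000 + 7/10 × 143000 = 21000 + 17400 + 100100 = 138500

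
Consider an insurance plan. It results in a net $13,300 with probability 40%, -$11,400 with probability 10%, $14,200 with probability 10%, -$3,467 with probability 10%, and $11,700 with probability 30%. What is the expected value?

EV = 0.4 × 13300 + 0.1 × (-11400) + 0.1 × 14200 + 0.1 × (-3467) + 0.3 × 11700 = 5320 − 1140 + 1420 − 346.7 + 3510 = 8763.3

$8,763.30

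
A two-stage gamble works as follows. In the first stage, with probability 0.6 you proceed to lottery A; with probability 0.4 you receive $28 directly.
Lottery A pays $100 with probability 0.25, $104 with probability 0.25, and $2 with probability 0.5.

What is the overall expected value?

$42.40

EV(A) = 0.25 × 100 + 0.25 × 104 + 0.5 × 2 = 25 + 26 + 1 = 52
Branch B: 28 (certain)
Overall = 0.6 × 52 + 0.4 × 28 = 31.2 + 11.2 = 42.4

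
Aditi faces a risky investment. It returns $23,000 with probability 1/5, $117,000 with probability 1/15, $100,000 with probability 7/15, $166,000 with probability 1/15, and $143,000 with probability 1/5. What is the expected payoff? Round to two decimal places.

$98,733.33

EV = 1/5 × 23000 + 1/15 × 117000 + 7/15 × 100000 + 1/15 × 166000 + 1/5 × 143000 = 4600 + 7800 + 46666.6667 + 11066.6667 + 28600 = 98733.3333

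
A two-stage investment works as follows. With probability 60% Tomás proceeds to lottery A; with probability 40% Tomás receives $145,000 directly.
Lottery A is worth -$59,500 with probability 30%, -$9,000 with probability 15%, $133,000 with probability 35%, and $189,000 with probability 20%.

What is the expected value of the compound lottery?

EV(A) = 0.3 × (-59500) + 0.15 × (-9000) + 0.35 × 133000 + 0.2 × 189000 = -17850 − 1350 + 46550 + 37800 = 65150
Branch B: 145000 (certain)
Overall = 0.6 × 65150 + 0.4 × 145000 = 39090 + 58000 = 97090

$97,090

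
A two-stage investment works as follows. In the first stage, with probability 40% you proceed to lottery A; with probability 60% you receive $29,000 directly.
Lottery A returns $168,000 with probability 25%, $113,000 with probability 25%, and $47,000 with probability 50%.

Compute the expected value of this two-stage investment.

$54,900

EV(A) = 0.25 × 168000 + 0.25 × 113000 + 0.5 × 47000 = 42000 + 28250 + 23500 = 93750
Branch B: 29000 (certain)
Overall = 0.4 × 93750 + 0.6 × 29000 = 37500 + 17400 = 54900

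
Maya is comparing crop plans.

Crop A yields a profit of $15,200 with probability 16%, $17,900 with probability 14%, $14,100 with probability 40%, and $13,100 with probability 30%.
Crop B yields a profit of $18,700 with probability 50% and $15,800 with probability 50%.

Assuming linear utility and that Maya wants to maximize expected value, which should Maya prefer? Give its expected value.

Crop A = 0.16 × 15200 + 0.14 × 17900 + 0.4 × 14100 + 0.3 × 13100 = 2432 + 2506 + 5640 + 3930 = 14508
Crop B = 0.5 × 18700 + 0.5 × 15800 = 9350 + 7900 = 17250

Crop B ($17,250)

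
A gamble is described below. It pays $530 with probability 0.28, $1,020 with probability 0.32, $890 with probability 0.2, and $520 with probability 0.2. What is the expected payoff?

EV = 0.28 × 530 + 0.32 × 1020 + 0.2 × 890 + 0.2 × 520 = 148.4 + 326.4 + 178 + 104 = 756.8

$756.80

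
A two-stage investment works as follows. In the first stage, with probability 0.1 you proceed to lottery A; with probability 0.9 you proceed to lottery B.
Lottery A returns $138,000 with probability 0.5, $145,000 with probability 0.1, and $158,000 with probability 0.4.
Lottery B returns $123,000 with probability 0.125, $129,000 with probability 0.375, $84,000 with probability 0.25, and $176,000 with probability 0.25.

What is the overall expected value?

EV(A) = 0.5 × 138000 + 0.1 × 145000 + 0.4 × 158000 = 69000 + 14500 + 63200 = 146700
EV(B) = 0.125 × 123000 + 0.375 × 129000 + 0.25 × 84000 + 0.25 × 176000 = 15375 + 48375 + 21000 + 44000 = 128750
Overall = 0.1 × 146700 + 0.9 × 128750 = 14670 + 115875 = 130545

$130,545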